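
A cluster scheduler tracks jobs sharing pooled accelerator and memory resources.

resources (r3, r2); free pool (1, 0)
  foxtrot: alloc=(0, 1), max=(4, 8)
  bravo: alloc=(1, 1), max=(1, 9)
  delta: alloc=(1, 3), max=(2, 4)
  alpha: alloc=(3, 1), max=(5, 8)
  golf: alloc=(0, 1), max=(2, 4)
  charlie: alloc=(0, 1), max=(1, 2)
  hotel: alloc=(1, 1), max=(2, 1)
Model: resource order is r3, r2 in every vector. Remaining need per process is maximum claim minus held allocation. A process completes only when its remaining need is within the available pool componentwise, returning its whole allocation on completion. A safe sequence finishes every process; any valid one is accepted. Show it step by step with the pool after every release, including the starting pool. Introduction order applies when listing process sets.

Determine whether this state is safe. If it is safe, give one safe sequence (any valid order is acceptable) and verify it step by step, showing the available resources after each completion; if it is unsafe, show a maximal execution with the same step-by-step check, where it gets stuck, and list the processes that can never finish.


The state is UNSAFE.
Key observation: after hotel, delta, golf, charlie complete, (3, 6) is the best the pool ever gets, yet each leftover process wants more r2.
Going as far as possible: hotel, delta, golf, charlie; after that, nothing fits. Walking it through:
  pool = (1, 0)
  run hotel (needs (1, 0), free (1, 0)); after release of (1, 1) the pool is (2, 1)
  run delta (needs (1, 1), free (2, 1)); after release of (1, 3) the pool is (3, 4)
  run golf (needs (2, 3), free (3, 4)); after release of (0, 1) the pool is (3, 5)
  run charlie (needs (1, 1), free (3, 5)); after release of (0, 1) the pool is (3, 6)
  blocked: foxtrot wants (4, 7), pool (3, 6) — not enough r3 and r2
  blocked: bravo wants (0, 8), pool (3, 6) — not enough r2
  blocked: alpha wants (2, 7), pool (3, 6) — not enough r2
Never able to finish: foxtrot, bravo and alpha.


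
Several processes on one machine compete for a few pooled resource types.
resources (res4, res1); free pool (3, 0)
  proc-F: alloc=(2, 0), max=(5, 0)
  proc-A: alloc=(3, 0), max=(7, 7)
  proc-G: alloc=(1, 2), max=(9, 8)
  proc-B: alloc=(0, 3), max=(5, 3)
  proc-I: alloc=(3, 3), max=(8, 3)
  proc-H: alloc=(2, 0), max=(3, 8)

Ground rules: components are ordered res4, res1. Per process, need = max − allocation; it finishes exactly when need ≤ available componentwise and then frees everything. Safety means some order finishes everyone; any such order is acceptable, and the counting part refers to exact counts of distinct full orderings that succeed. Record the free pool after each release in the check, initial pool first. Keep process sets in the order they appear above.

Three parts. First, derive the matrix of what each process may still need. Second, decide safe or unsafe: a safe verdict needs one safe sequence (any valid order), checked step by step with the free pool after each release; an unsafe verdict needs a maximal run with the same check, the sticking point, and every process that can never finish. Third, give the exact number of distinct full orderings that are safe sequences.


(1) Outstanding need per process (order res4, res1):
  proc-F: (3, 0)
  proc-A: (4, 7)
  proc-G: (8, 6)
  proc-B: (5, 0)
  proc-I: (5, 0)
  proc-H: (1, 8)
(2) SAFE. One safe sequence: proc-F, proc-I, proc-B, proc-G, proc-A, proc-H.
Key observation: the order's first zero-slack moment is proc-F ((3, 0) needed, (3, 0) free — a requested resource with nothing to spare).
Check, step by step:
  pool = (3, 0)
  proc-F: need (3, 0) fits (3, 0); releases (2, 0), pool now (5, 0)
  proc-I: need (5, 0) fits (5, 0); releases (3, 3), pool now (8, 3)
  proc-B: need (5, 0) fits (8, 3); releases (0, 3), pool now (8, 6)
  proc-G: need (8, 6) fits (8, 6); releases (1, 2), pool now (9, 8)
  proc-A: need (4, 7) fits (9, 8); releases (3, 0), pool now (12, 8)
  proc-H: need (1, 8) fits (12, 8); releases (2, 0), pool now (14, 8)
(3) Exactly 4 of the possible complete orderings are safe sequences.


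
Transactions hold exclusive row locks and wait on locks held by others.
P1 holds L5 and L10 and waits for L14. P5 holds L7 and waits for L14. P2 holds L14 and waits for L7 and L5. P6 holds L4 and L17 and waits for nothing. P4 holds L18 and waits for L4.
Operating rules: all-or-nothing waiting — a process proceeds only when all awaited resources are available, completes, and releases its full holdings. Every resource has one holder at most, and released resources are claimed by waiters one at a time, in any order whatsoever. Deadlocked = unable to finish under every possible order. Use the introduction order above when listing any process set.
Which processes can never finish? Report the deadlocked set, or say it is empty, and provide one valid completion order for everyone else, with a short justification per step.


Deadlocked set: P1, P5 and P2.
Key observation: the knot is the closed ring of waits P1 -> P2 -> P1; P5 is caught in further circular waits.
A valid finishing order for the others: P6, P4.
Verifying each step:
  run P6 (it waits on nothing); releases L4 and L17
  P4: everything it awaited (L4) is free; runs, freeing L18


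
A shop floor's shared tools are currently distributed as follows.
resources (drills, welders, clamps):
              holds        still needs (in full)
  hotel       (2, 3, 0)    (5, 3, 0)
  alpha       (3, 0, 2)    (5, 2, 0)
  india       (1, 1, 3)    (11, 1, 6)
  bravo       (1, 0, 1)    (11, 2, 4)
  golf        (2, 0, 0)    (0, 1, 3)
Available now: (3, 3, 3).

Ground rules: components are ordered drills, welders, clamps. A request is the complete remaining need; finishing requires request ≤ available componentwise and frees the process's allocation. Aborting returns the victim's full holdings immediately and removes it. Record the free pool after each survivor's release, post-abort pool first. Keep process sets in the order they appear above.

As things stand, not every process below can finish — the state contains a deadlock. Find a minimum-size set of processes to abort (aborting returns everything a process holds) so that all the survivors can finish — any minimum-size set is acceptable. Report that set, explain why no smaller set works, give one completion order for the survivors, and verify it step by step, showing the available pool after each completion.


The answer: abort bravo.
Key observation: the returned (1, 0, 1) from bravo is what brings india — unrunnable before, under any order — into play at step 4.
Minimality: the empty abort set fails — the state is deadlocked as it stands.
The survivors complete as golf, hotel, alpha, india. Check, step by step (starting from the post-abort pool):
  pool = (4, 3, 4)
  run golf (needs (0, 1, 3), free (4, 3, 4)); after release of (2, 0, 0) the pool is (6, 3, 4)
  run hotel (needs (5, 3, 0), free (6, 3, 4)); after release of (2, 3, 0) the pool is (8, 6, 4)
  run alpha (needs (5, 2, 0), free (8, 6, 4)); after release of (3, 0, 2) the pool is (11, 6, 6)
  run india (needs (11, 1, 6), free (11, 6, 6)); after release of (1, 1, 3) the pool is (12, 7, 9)


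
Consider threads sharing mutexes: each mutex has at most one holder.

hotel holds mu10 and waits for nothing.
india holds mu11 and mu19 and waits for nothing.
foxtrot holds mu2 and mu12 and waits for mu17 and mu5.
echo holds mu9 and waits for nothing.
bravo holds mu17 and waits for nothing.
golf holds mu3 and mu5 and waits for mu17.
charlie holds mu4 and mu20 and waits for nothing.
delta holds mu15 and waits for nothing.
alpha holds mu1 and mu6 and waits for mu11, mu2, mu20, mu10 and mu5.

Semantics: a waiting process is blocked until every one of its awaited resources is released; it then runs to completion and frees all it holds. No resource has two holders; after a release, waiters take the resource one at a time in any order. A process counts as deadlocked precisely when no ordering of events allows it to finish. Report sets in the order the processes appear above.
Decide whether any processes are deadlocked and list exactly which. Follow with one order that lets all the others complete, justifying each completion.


No process is deadlocked.
Key observation: there is no circular wait here — follow any chain and it reaches a process that is free to run now.
One completion order for the rest: delta, india, charlie, bravo, hotel, golf, foxtrot, echo, alpha.
Walking it through:
  run delta (it waits on nothing); releases mu15
  run india (it waits on nothing); releases mu11 and mu19
  run charlie (it waits on nothing); releases mu4 and mu20
  run bravo (it waits on nothing); releases mu17
  run hotel (it waits on nothing); releases mu10
  run golf (all its waits — mu17 — are resolved); releases mu3 and mu5
  run foxtrot (all its waits — mu17 and mu5 — are resolved); releases mu2 and mu12
  run echo (it waits on nothing); releases mu9
  run alpha (all its waits — mu11, mu2, mu20, mu10 and mu5 — are resolved); releases mu1 and mu6


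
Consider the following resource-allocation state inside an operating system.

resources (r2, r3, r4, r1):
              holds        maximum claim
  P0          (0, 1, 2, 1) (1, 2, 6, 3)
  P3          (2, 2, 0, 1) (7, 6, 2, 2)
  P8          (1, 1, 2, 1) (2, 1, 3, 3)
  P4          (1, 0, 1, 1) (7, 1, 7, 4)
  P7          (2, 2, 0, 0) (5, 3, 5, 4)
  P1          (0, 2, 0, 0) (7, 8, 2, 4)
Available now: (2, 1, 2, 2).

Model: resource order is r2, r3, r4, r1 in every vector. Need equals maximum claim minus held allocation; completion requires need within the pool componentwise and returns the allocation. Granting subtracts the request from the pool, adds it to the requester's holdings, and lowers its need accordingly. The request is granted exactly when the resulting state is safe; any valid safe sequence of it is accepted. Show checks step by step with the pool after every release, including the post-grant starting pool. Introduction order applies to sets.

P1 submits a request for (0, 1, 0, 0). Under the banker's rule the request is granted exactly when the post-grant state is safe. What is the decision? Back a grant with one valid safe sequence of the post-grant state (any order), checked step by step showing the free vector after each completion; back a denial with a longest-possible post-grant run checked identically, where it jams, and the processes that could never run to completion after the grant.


GRANT — the state after the grant stays safe, e.g. via P8, P0, P7, P3, P1, P4.
Key observation: the grant leaves (2, 0, 2, 2) free — enough for P8, whose release restarts the cascade.
Step-by-step check of the post-grant state:
  pool = (2, 0, 2, 2)
  run P8 (needs (1, 0, 1, 2), free (2, 0, 2, 2)); after release of (1, 1, 2, 1) the pool is (3, 1, 4, 3)
  run P0 (needs (1, 1, 4, 2), free (3, 1, 4, 3)); after release of (0, 1, 2, 1) the pool is (3, 2, 6, 4)
  run P7 (needs (3, 1, 5, 4), free (3, 2, 6, 4)); after release of (2, 2, 0, 0) the pool is (5, 4, 6, 4)
  run P3 (needs (5, 4, 2, 1), free (5, 4, 6, 4)); after release of (2, 2, 0, 1) the pool is (7, 6, 6, 5)
  run P1 (needs (7, 5, 2, 4), free (7, 6, 6, 5)); after release of (0, 3, 0, 0) the pool is (7, 9, 6, 5)
  run P4 (needs (6, 1, 6, 3), free (7, 9, 6, 5)); after release of (1, 0, 1, 1) the pool is (8, 9, 7, 6)


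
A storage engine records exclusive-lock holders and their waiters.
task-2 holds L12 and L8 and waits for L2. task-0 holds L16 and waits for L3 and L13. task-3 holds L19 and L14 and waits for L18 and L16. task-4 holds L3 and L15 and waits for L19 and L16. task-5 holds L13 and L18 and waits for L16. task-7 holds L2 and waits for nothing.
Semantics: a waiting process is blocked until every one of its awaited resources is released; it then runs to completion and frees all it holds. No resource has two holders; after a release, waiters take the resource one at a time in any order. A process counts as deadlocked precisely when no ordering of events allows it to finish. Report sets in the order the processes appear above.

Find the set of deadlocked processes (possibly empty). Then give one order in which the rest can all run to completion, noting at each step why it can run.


The deadlocked set is task-0, task-3, task-4 and task-5.
Key observation: the wait chain closes on itself along task-0 -> task-4 -> task-0; task-3 and task-5 are caught in further circular waits.
A valid finishing order for the others: task-7, task-2.
Check, step by step:
  run task-7 (it waits on nothing); releases L2
  run task-2 (all its waits — L2 — are resolved); releases L12 and L8


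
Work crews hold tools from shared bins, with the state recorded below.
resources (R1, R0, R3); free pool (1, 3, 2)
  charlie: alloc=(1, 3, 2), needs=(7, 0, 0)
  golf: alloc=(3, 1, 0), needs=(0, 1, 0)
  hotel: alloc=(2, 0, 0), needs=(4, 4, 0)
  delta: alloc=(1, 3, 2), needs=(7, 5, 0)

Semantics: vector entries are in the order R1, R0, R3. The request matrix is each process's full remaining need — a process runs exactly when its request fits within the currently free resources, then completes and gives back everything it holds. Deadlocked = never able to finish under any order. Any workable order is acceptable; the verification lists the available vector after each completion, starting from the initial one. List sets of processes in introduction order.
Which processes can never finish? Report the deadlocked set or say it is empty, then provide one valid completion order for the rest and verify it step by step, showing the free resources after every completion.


Deadlocked: charlie and delta.
Key observation: R1 is the bottleneck — with golf, hotel done the pool holds (6, 4, 2), short of every remaining need.
One completion order for the rest: golf, hotel. Check, step by step:
  pool = (1, 3, 2)
  golf: need (0, 1, 0) fits (1, 3, 2); releases (3, 1, 0), pool now (4, 4, 2)
  hotel: need (4, 4, 0) fits (4, 4, 2); releases (2, 0, 0), pool now (6, 4, 2)
The blocked processes can never fit:
  charlie still needs (7, 0, 0) but only (6, 4, 2) is free — short on R1
  delta still needs (7, 5, 0) but only (6, 4, 2) is free — short on R1 and R0


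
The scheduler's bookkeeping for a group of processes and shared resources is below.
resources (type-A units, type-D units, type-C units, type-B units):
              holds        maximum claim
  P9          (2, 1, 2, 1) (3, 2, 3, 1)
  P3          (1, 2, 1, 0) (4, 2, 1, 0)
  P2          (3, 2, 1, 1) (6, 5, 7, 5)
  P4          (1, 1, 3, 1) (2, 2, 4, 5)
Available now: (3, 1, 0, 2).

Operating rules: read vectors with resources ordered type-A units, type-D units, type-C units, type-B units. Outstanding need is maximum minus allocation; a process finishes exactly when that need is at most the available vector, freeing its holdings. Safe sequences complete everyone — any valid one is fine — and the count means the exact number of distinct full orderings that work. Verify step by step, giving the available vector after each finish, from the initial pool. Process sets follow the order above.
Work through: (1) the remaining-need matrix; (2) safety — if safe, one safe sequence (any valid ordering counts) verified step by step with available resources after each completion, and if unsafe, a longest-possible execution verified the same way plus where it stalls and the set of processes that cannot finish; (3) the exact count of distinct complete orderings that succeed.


(1) Need matrix, components ordered type-A units, type-D units, type-C units, type-B units:
  P9: (1, 1, 1, 0)
  P3: (3, 0, 0, 0)
  P2: (3, 3, 6, 4)
  P4: (1, 1, 1, 4)
(2) The state is UNSAFE.
Key observation: even finishing P3, P9 leaves just (6, 4, 3, 3) free — too little type-B units for any of the remaining processes.
The run P3, P9 cannot be extended any further. Walking it through:
  pool = (3, 1, 0, 2)
  P3: need (3, 0, 0, 0) fits (3, 1, 0, 2); releases (1, 2, 1, 0), pool now (4, 3, 1, 2)
  P9: need (1, 1, 1, 0) fits (4, 3, 1, 2); releases (2, 1, 2, 1), pool now (6, 4, 3, 3)
  P2 still needs (3, 3, 6, 4) but only (6, 4, 3, 3) is free — short on type-C units and type-B units
  P4 still needs (1, 1, 1, 4) but only (6, 4, 3, 3) is free — short on type-B units
Permanently blocked: P2 and P4.
(3) Precisely 0 of the possible complete orderings are safe sequences.


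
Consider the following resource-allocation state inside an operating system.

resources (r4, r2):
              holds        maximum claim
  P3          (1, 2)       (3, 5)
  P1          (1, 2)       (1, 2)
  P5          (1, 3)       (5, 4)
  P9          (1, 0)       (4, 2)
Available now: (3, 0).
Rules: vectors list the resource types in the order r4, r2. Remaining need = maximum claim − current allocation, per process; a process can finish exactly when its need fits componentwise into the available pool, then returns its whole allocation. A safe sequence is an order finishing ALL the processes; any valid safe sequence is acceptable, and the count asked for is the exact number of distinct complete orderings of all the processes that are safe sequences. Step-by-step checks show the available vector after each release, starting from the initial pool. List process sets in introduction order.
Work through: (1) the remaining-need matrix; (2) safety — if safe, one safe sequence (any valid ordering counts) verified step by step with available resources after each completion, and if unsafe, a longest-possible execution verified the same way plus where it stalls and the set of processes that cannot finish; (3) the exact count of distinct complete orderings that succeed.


(1) Need matrix, components ordered r4, r2:
  P3: (2, 3)
  P1: (0, 0)
  P5: (4, 1)
  P9: (3, 2)
(2) SAFE, for example via the order P1, P5, P9, P3.
Key observation: P5 is the earliest step where a requested resource binds exactly: need (4, 1), pool (4, 2) at its turn.
Walking it through:
  pool = (3, 0)
  run P1 (needs (0, 0), free (3, 0)); after release of (1, 2) the pool is (4, 2)
  run P5 (needs (4, 1), free (4, 2)); after release of (1, 3) the pool is (5, 5)
  run P9 (needs (3, 2), free (5, 5)); after release of (1, 0) the pool is (6, 5)
  run P3 (needs (2, 3), free (6, 5)); after release of (1, 2) the pool is (7, 7)
(3) The exact count: 3 of the possible complete orderings are safe sequences.


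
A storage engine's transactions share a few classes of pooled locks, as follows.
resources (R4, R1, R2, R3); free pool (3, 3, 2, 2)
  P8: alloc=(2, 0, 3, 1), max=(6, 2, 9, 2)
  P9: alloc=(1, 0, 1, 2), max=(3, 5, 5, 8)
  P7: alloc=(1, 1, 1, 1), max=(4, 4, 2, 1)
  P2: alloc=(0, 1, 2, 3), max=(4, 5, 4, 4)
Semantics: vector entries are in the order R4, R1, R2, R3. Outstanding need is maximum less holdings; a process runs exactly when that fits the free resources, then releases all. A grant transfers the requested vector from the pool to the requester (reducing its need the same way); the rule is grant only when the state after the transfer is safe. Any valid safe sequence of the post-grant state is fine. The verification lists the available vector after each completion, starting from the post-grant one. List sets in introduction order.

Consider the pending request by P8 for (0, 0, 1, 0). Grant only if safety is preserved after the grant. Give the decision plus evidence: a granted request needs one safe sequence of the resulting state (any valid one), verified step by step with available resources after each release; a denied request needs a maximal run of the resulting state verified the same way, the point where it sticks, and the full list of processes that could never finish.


GRANT: granting preserves safety; a valid post-grant sequence is P7, P2, P9, P8.
Key observation: the transfer keeps a workable pool ((3, 3, 1, 2)); P7 starts the safe sequence.
Step-by-step check of the post-grant state:
  pool = (3, 3, 1, 2)
  run P7 (needs (3, 3, 1, 0), free (3, 3, 1, 2)); after release of (1, 1, 1, 1) the pool is (4, 4, 2, 3)
  run P2 (needs (4, 4, 2, 1), free (4, 4, 2, 3)); after release of (0, 1, 2, 3) the pool is (4, 5, 4, 6)
  run P9 (needs (2, 5, 4, 6), free (4, 5, 4, 6)); after release of (1, 0, 1, 2) the pool is (5, 5, 5, 8)
  run P8 (needs (4, 2, 5, 1), free (5, 5, 5, 8)); after release of (2, 0, 4, 1) the pool is (7, 5, 9, 9)


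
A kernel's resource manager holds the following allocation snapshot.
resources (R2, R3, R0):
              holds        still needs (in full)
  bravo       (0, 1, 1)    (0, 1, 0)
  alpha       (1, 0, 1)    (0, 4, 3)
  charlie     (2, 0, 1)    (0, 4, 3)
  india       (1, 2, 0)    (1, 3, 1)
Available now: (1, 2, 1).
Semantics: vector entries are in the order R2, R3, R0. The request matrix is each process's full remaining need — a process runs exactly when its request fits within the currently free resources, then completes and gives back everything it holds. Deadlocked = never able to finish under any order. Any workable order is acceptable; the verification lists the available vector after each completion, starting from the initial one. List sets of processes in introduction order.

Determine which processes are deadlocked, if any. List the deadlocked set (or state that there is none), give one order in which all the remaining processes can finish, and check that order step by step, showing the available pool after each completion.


Deadlocked: alpha and charlie.
Key observation: the pool after bravo, india is (2, 5, 2); every surviving request exceeds it in R0, so progress ends there.
The rest can finish in the order bravo, india. Walking it through:
  pool = (1, 2, 1)
  bravo needs (0, 1, 0) <= (1, 2, 1) -> finishes; pool += (0, 1, 1) = (1, 3, 2)
  india needs (1, 3, 1) <= (1, 3, 2) -> finishes; pool += (1, 2, 0) = (2, 5, 2)
The stuck group stays short no matter what:
  alpha still needs (0, 4, 3) but only (2, 5, 2) is free — short on R0
  charlie still needs (0, 4, 3) but only (2, 5, 2) is free — short on R0


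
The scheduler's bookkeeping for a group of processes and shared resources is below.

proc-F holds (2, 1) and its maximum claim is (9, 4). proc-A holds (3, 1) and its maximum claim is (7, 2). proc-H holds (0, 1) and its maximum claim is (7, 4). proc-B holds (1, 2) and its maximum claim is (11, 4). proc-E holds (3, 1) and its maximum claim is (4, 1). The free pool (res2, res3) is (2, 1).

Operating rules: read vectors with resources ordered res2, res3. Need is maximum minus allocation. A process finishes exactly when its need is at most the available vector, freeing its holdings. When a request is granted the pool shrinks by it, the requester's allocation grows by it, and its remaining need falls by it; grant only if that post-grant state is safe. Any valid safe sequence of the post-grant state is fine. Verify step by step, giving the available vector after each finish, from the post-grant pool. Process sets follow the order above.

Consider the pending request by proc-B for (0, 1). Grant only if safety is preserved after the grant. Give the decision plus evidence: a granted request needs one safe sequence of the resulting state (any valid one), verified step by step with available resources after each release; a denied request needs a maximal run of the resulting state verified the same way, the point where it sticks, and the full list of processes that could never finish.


DENY: after the grant no complete ordering would exist.
Key observation: after proc-E, proc-A the pool peaks at (8, 2), and each blocked process is short somewhere: proc-F on res3; proc-H on res3; proc-B on res2.
On the post-grant state, proc-E, proc-A is a maximal run — nothing extends it. Step-by-step check:
  pool = (2, 0)
  proc-E: need (1, 0) fits (2, 0); releases (3, 1), pool now (5, 1)
  proc-A: need (4, 1) fits (5, 1); releases (3, 1), pool now (8, 2)
  proc-F still needs (7, 3) but only (8, 2) is free — short on res3
  proc-H still needs (7, 3) but only (8, 2) is free — short on res3
  proc-B still needs (10, 1) but only (8, 2) is free — short on res2
Post-grant, the permanently blocked set is proc-F, proc-H and proc-B.


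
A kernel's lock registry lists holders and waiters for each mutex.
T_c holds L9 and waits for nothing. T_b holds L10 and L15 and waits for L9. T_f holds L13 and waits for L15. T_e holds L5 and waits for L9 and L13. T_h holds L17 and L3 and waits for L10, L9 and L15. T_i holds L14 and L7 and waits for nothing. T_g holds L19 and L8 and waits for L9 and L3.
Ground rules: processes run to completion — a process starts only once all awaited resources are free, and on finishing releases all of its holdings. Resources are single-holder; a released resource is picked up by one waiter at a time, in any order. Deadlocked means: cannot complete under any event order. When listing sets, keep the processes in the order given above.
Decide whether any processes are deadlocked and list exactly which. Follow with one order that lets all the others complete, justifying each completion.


Nothing here is deadlocked.
Key observation: there is no circular wait here — follow any chain and it reaches a process that is free to run now.
One completion order for the rest: T_c, T_b, T_h, T_f, T_i, T_e, T_g.
Walking it through:
  T_c waits on nothing -> runs at once and releases L9
  T_b: everything it awaited (L9) is free; runs, freeing L10 and L15
  T_h: everything it awaited (L10, L9 and L15) is free; runs, freeing L17 and L3
  T_f: everything it awaited (L15) is free; runs, freeing L13
  T_i waits on nothing -> runs at once and releases L14 and L7
  T_e: everything it awaited (L9 and L13) is free; runs, freeing L5
  T_g: everything it awaited (L9 and L3) is free; runs, freeing L19 and L8


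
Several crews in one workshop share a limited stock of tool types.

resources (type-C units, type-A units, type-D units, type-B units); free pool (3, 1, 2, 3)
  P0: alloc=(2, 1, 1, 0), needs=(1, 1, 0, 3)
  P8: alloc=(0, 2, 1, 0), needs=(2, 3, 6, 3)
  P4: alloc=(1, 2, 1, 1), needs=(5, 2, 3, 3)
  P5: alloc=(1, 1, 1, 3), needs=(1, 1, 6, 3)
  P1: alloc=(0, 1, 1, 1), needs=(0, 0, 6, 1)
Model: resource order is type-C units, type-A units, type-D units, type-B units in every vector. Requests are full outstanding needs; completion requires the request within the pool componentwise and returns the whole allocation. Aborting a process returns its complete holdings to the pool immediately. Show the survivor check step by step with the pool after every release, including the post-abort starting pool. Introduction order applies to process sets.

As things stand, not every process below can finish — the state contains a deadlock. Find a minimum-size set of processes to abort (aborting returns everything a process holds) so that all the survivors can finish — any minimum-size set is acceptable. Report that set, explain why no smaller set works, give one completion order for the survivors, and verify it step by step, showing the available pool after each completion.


The answer: abort P8 and P5.
Key observation: no ordering could ever have run P1 before the abort of P8 and P5; with (1, 3, 2, 3) back in the pool it fits at step 3.
Why nothing smaller works — every single abort fails: P0 alone leaves P8 blocked (short on type-D units); P8 alone leaves P5 blocked (short on type-D units); P4 alone leaves P8 blocked (short on type-D units); P5 alone leaves P8 blocked (short on type-D units); P1 alone leaves P8 blocked (short on type-D units).
Survivors finish in the order: P0, P4, P1. Verifying each step (pool after the aborts first):
  pool = (4, 4, 4, 6)
  P0: need (1, 1, 0, 3) fits (4, 4, 4, 6); releases (2, 1, 1, 0), pool now (6, 5, 5, 6)
  P4: need (5, 2, 3, 3) fits (6, 5, 5, 6); releases (1, 2, 1, 1), pool now (7, 7, 6, 7)
  P1: need (0, 0, 6, 1) fits (7, 7, 6, 7); releases (0, 1, 1, 1), pool now (7, 8, 7, 8)


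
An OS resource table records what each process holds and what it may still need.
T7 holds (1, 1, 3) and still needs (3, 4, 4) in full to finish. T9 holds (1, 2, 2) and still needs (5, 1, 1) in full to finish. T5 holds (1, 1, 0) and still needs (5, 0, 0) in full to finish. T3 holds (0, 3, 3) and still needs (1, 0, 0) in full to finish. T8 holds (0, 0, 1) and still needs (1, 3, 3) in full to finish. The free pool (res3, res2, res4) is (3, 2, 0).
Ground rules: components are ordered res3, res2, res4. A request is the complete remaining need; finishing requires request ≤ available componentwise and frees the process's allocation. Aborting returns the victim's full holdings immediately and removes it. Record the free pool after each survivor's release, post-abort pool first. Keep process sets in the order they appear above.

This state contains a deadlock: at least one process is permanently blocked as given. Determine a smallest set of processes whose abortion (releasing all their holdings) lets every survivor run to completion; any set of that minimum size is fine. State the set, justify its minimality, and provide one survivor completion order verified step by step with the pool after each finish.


Abort T9.
Key observation: the deadlocked T5 becomes finishable only because T9 released (1, 2, 2); it completes at step 3 below.
No smaller set exists: with zero aborts the deadlock remains.
One survivor order: T3, T7, T5, T8. Step-by-step check (post-abort pool first):
  pool = (4, 4, 2)
  run T3 (needs (1, 0, 0), free (4, 4, 2)); after release of (0, 3, 3) the pool is (4, 7, 5)
  run T7 (needs (3, 4, 4), free (4, 7, 5)); after release of (1, 1, 3) the pool is (5, 8, 8)
  run T5 (needs (5, 0, 0), free (5, 8, 8)); after release of (1, 1, 0) the pool is (6, 9, 8)
  run T8 (needs (1, 3, 3), free (6, 9, 8)); after release of (0, 0, 1) the pool is (6, 9, 9)


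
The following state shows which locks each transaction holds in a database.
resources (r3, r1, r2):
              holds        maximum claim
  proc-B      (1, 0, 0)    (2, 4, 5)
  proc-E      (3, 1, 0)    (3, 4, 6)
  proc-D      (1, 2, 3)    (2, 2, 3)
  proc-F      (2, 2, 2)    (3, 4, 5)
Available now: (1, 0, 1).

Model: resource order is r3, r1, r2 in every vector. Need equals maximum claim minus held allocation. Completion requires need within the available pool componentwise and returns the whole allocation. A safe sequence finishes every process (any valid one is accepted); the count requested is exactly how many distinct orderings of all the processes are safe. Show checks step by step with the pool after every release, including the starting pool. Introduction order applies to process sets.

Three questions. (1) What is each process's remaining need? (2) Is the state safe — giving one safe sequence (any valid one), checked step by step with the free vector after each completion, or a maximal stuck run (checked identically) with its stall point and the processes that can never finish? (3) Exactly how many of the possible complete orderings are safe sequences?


(1) Outstanding need per process (order r3, r1, r2):
  proc-B: (1, 4, 5)
  proc-E: (0, 3, 6)
  proc-D: (1, 0, 0)
  proc-F: (1, 2, 3)
(2) SAFE — a valid safe sequence is proc-D, proc-F, proc-E, proc-B.
Key observation: proc-D marks the first exact bind of the order: its need (1, 0, 0) fits the free (1, 0, 1) with zero slack on a requested resource.
Verifying each step:
  pool = (1, 0, 1)
  proc-D needs (1, 0, 0) <= (1, 0, 1) -> finishes; pool += (1, 2, 3) = (2, 2, 4)
  proc-F needs (1, 2, 3) <= (2, 2, 4) -> finishes; pool += (2, 2, 2) = (4, 4, 6)
  proc-E needs (0, 3, 6) <= (4, 4, 6) -> finishes; pool += (3, 1, 0) = (7, 5, 6)
  proc-B needs (1, 4, 5) <= (7, 5, 6) -> finishes; pool += (1, 0, 0) = (8, 5, 6)
(3) Exactly 2 of the possible complete orderings are safe sequences.


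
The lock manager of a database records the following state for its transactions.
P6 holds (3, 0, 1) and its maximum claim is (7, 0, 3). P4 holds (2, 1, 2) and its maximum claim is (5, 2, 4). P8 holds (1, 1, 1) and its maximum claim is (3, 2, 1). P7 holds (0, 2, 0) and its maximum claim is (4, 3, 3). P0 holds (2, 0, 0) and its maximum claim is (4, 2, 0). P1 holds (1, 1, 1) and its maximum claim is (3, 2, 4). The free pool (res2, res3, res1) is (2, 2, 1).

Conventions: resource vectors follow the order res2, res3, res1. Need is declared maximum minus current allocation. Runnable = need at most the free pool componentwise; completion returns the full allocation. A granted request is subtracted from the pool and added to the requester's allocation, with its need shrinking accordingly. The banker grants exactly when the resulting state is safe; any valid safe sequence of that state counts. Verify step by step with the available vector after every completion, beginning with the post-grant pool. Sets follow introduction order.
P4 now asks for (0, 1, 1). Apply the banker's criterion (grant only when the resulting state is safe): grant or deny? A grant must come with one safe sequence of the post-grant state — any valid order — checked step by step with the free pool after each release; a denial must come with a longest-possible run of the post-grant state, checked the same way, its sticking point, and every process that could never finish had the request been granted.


GRANT: granting preserves safety; a valid post-grant sequence is P8, P4, P7, P6, P1, P0.
Key observation: after the grant the pool drops to (2, 1, 0), which still lets P8 finish first and unwind the rest.
Verifying the post-grant state step by step:
  pool = (2, 1, 0)
  run P8 (needs (2, 1, 0), free (2, 1, 0)); after release of (1, 1, 1) the pool is (3, 2, 1)
  run P4 (needs (3, 0, 1), free (3, 2, 1)); after release of (2, 2, 3) the pool is (5, 4, 4)
  run P7 (needs (4, 1, 3), free (5, 4, 4)); after release of (0, 2, 0) the pool is (5, 6, 4)
  run P6 (needs (4, 0, 2), free (5, 6, 4)); after release of (3, 0, 1) the pool is (8, 6, 5)
  run P1 (needs (2, 1, 3), free (8, 6, 5)); after release of (1, 1, 1) the pool is (9, 7, 6)
  run P0 (needs (2, 2, 0), free (9, 7, 6)); after release of (2, 0, 0) the pool is (11, 7, 6)


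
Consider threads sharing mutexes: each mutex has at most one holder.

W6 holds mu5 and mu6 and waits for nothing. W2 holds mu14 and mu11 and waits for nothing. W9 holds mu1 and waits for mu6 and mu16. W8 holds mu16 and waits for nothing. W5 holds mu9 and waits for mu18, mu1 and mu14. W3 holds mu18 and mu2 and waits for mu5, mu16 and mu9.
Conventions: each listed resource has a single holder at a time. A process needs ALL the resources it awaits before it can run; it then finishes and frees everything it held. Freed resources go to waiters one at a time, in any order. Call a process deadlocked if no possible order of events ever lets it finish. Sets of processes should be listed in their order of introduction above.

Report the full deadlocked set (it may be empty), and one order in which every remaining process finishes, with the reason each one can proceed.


The deadlocked set is W5 and W3.
Key observation: the cycle W5 -> W3 -> W5 can never break — each member waits on the next; no other process is dragged down with it.
One completion order for the rest: W6, W8, W2, W9.
Walking it through:
  run W6 (it waits on nothing); releases mu5 and mu6
  run W8 (it waits on nothing); releases mu16
  run W2 (it waits on nothing); releases mu14 and mu11
  W9: everything it awaited (mu6 and mu16) is free; runs, freeing mu1


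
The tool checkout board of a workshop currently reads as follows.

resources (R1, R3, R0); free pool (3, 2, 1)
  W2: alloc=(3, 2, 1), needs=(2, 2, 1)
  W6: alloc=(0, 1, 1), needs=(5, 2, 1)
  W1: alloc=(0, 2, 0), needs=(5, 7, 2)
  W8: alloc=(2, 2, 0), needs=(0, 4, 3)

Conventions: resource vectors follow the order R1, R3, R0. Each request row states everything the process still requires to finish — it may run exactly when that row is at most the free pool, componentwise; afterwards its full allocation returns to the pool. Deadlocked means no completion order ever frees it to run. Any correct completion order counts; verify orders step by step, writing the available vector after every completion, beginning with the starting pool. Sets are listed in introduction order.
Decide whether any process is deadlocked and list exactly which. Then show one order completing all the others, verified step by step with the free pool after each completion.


No process is deadlocked.
Key observation: W2 leads a chain of completions in which each release enables another process.
A valid finishing order for the others: W2, W6, W8, W1. Verifying each step:
  pool = (3, 2, 1)
  W2: need (2, 2, 1) fits (3, 2, 1); releases (3, 2, 1), pool now (6, 4, 2)
  W6: need (5, 2, 1) fits (6, 4, 2); releases (0, 1, 1), pool now (6, 5, 3)
  W8: need (0, 4, 3) fits (6, 5, 3); releases (2, 2, 0), pool now (8, 7, 3)
  W1: need (5, 7, 2) fits (8, 7, 3); releases (0, 2, 0), pool now (8, 9, 3)


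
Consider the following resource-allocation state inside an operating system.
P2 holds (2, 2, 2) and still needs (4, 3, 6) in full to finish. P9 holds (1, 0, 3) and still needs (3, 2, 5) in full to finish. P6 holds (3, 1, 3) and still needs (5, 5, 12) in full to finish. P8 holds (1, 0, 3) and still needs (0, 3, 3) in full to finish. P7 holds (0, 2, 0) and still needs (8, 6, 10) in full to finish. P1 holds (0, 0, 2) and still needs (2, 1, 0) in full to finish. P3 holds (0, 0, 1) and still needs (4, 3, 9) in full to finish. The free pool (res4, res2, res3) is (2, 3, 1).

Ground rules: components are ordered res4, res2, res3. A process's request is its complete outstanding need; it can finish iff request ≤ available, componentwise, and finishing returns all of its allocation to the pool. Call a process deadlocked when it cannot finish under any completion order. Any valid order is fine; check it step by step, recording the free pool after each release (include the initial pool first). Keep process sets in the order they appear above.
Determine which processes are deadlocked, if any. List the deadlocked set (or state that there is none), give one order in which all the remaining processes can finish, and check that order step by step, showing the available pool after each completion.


Nothing here is deadlocked.
Key observation: there is always a runnable process — P1 first — so the state unwinds completely.
The rest can finish in the order P1, P8, P9, P3, P2, P6, P7. Walking it through:
  pool = (2, 3, 1)
  run P1 (needs (2, 1, 0), free (2, 3, 1)); after release of (0, 0, 2) the pool is (2, 3, 3)
  run P8 (needs (0, 3, 3), free (2, 3, 3)); after release of (1, 0, 3) the pool is (3, 3, 6)
  run P9 (needs (3, 2, 5), free (3, 3, 6)); after release of (1, 0, 3) the pool is (4, 3, 9)
  run P3 (needs (4, 3, 9), free (4, 3, 9)); after release of (0, 0, 1) the pool is (4, 3, 10)
  run P2 (needs (4, 3, 6), free (4, 3, 10)); after release of (2, 2, 2) the pool is (6, 5, 12)
  run P6 (needs (5, 5, 12), free (6, 5, 12)); after release of (3, 1, 3) the pool is (9, 6, 15)
  run P7 (needs (8, 6, 10), free (9, 6, 15)); after release of (0, 2, 0) the pool is (9, 8, 15)


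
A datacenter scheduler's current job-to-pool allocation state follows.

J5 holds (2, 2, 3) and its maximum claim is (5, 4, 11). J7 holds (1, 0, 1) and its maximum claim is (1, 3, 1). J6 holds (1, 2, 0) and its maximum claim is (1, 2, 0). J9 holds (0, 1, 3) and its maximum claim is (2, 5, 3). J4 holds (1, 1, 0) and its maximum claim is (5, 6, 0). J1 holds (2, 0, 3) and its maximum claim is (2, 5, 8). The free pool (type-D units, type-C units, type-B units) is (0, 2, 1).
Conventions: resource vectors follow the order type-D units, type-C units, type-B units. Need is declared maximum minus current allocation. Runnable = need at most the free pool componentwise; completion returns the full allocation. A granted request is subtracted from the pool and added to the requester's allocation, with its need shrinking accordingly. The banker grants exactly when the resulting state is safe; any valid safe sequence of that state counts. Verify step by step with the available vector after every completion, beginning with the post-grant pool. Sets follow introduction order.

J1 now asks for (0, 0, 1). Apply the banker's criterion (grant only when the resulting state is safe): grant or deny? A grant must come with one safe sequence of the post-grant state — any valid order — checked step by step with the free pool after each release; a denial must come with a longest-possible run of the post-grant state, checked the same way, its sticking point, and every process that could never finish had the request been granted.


GRANT — the state after the grant stays safe, e.g. via J6, J7, J9, J1, J5, J4.
Key observation: the grant leaves (0, 2, 0) free — enough for J6, whose release restarts the cascade.
Check on the post-grant state, step by step:
  pool = (0, 2, 0)
  J6 needs (0, 0, 0) <= (0, 2, 0) -> finishes; pool += (1, 2, 0) = (1, 4, 0)
  J7 needs (0, 3, 0) <= (1, 4, 0) -> finishes; pool += (1, 0, 1) = (2, 4, 1)
  J9 needs (2, 4, 0) <= (2, 4, 1) -> finishes; pool += (0, 1, 3) = (2, 5, 4)
  J1 needs (0, 5, 4) <= (2, 5, 4) -> finishes; pool += (2, 0, 4) = (4, 5, 8)
  J5 needs (3, 2, 8) <= (4, 5, 8) -> finishes; pool += (2, 2, 3) = (6, 7, 11)
  J4 needs (4, 5, 0) <= (6, 7, 11) -> finishes; pool += (1, 1, 0) = (7, 8, 11)
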